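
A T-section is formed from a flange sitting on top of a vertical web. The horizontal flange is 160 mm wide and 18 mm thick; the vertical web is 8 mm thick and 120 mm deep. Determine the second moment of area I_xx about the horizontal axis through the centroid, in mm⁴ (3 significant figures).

Decompose the section into non-overlapping parts with the origin at the bottom-left of its bounding rectangle.
Flange: 160 × 18, A = 2 880 mm², y = 129 mm, Ī = 77 760 mm⁴.
Web: 8 × 120, A = 960 mm², y = 60 mm, Ī = 1 152 000 mm⁴.
Centroid: ȳ = ΣA·y / ΣA = 111.75 mm.
Transfer each piece to the horizontal axis through the centroid using Ī + A·d² with d = y − 111.75:
  flange: d = 17.25 mm → contributes +934 740 mm⁴
  web: d = -51.75 mm → contributes +3 722 940 mm⁴
Total I = 4 657 680 mm⁴.

I_xx ≈ 4.66 × 10⁶ mm⁴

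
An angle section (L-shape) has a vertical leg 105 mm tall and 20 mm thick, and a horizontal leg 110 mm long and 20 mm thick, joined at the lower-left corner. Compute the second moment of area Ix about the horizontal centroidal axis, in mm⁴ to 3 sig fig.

Ix ≈ 3.74 × 10⁶ mm⁴

Split into non-overlapping primitives; take the origin at the lower-left of the bounding box.
Vertical leg: 20 × 105, A = 2 100 mm², y = 52.5 mm, Ī = 1 929 375 mm⁴.
Horizontal leg (remainder): 90 × 20, A = 1 800 mm², y = 10 mm, Ī = 60 000 mm⁴.
Centroid: ȳ = ΣA·y / ΣA = 32.885 mm.
Transfer each piece to the horizontal centroidal axis using Ī + A·d² with d = y − 32.885:
  vertical leg: d = 19.615 mm → contributes +2 737 378 mm⁴
  horizontal leg (remainder): d = -22.885 mm → contributes +1 002 670 mm⁴
Total I = 3 740 048 mm⁴.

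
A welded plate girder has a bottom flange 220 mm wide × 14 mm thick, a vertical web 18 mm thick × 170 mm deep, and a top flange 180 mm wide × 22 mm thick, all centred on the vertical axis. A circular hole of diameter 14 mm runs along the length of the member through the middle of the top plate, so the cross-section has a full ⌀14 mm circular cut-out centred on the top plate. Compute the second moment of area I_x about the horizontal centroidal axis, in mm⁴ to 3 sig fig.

Treat the section as a set of non-overlapping primitives; coordinates are from the bounding-box lower-left.
Bottom plate: 220 × 14, A = 3 080 mm², y = 7 mm, Ī = 50 307 mm⁴.
Web plate: 18 × 170, A = 3 060 mm², y = 99 mm, Ī = 7 369 500 mm⁴.
Top plate: 180 × 22, A = 3 960 mm², y = 195 mm, Ī = 159 720 mm⁴.
Hole (subtracted): ⌀14, A = 153.94 mm², y = 195 mm, Ī = 1885.7 mm⁴.
Centroid: ȳ = ΣA·y / ΣA = 107.25 mm.
Transfer each piece to the horizontal centroidal axis using Ī + A·d² with d = y − 107.25:
  bottom plate: d = -100.25 mm → contributes +31 002 446 mm⁴
  web plate: d = -8.2467 mm → contributes +7 577 603 mm⁴
  top plate: d = 87.753 mm → contributes +30 654 278 mm⁴
  hole: d = 87.753 mm → contributes −1 187 308 mm⁴
Total I = 68 047 020 mm⁴.

I_x ≈ 6.80 × 10⁷ mm⁴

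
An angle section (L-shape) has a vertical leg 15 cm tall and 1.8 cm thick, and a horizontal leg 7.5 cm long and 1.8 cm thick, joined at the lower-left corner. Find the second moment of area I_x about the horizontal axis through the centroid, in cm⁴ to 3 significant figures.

I_x ≈ 833 cm⁴

Treat the section as a set of non-overlapping primitives; coordinates are from the bounding-box lower-left.
Vertical leg: 1.8 × 15, A = 27 cm², y = 7.5 cm, Ī = 506.25 cm⁴.
Horizontal leg (remainder): 5.7 × 1.8, A = 10.26 cm², y = 0.9 cm, Ī = 2.7702 cm⁴.
Centroid: ȳ = ΣA·y / ΣA = 5.6826 cm.
Transfer each piece to the horizontal axis through the centroid using Ī + A·d² with d = y − 5.6826:
  vertical leg: d = 1.8174 cm → contributes +595.43 cm⁴
  horizontal leg (remainder): d = -4.7826 cm → contributes +237.45 cm⁴
Total I = 832.88 cm⁴.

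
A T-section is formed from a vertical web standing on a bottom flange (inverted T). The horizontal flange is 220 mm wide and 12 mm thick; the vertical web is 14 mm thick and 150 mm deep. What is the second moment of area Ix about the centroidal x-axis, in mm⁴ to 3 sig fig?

Break the section into simple shapes (no overlaps), measuring from the bottom-left corner of the bounding box.
Flange: 220 × 12, A = 2 640 mm², y = 6 mm, Ī = 31 680 mm⁴.
Web: 14 × 150, A = 2 100 mm², y = 87 mm, Ī = 3 937 500 mm⁴.
Centroid: ȳ = ΣA·y / ΣA = 41.886 mm.
Transfer each piece to the centroidal x-axis using Ī + A·d² with d = y − 41.886:
  flange: d = -35.886 mm → contributes +3 431 500 mm⁴
  web: d = 45.114 mm → contributes +8 211 559 mm⁴
Total I = 11 643 058 mm⁴.

Ix ≈ 1.16 × 10⁷ mm⁴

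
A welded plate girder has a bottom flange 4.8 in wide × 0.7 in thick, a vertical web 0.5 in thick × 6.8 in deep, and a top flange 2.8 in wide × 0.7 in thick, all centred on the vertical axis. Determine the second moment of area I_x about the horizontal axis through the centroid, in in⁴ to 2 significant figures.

I_x ≈ 85 in⁴

Decompose the section into non-overlapping parts with the origin at the bottom-left of its bounding rectangle.
Bottom plate: 4.8 × 0.7, A = 3.36 in², y = 0.35 in, Ī = 0.1372 in⁴.
Web plate: 0.5 × 6.8, A = 3.4 in², y = 4.1 in, Ī = 13.1 in⁴.
Top plate: 2.8 × 0.7, A = 1.96 in², y = 7.85 in, Ī = 0.08003 in⁴.
Centroid: ȳ = ΣA·y / ΣA = 3.498 in.
Transfer each piece to the horizontal axis through the centroid using Ī + A·d² with d = y − 3.498:
  bottom plate: d = -3.148 in → contributes +33.43 in⁴
  web plate: d = 0.6021 in → contributes +14.33 in⁴
  top plate: d = 4.352 in → contributes +37.2 in⁴
Total I = 84.97 in⁴.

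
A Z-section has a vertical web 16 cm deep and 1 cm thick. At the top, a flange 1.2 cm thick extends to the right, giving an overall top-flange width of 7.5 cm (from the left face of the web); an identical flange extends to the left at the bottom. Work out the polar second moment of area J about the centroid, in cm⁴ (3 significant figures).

J ≈ 1470 cm⁴

Decompose the section into non-overlapping parts with the origin at the bottom-left of its bounding rectangle.
Web: 1 × 16, A = 16 cm², y = 8 cm, Ī = 341.33 cm⁴.
Top flange (beyond web): 6.5 × 1.2, A = 7.8 cm², y = 15.4 cm, Ī = 0.936 cm⁴.
Bottom flange (beyond web): 6.5 × 1.2, A = 7.8 cm², y = 0.6 cm, Ī = 0.936 cm⁴.
Centroid: ȳ = ΣA·y / ΣA = 8 cm.
Transfer each piece to the centroidal x-axis using Ī + A·d² with d = y − 8:
  web: d = 0 cm → contributes +341.33 cm⁴
  top flange (beyond web): d = 7.4 cm → contributes +428.06 cm⁴
  bottom flange (beyond web): d = -7.4 cm → contributes +428.06 cm⁴
Total I = 1197.5 cm⁴.
For the y-axis: x̄ = 7 cm.
Repeating about the centroidal y-axis gives I_y = 275.63 cm⁴.
Polar second moment: J = I_x + I_y = 1473.1 cm⁴.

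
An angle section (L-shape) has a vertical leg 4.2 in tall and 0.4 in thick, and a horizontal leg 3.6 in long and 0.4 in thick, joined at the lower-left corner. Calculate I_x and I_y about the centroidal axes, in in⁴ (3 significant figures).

Treat the section as a set of non-overlapping primitives; coordinates are from the bounding-box lower-left.
Vertical leg: 0.4 × 4.2, A = 1.68 in², y = 2.1 in, Ī = 2.4696 in⁴.
Horizontal leg (remainder): 3.2 × 0.4, A = 1.28 in², y = 0.2 in, Ī = 0.017067 in⁴.
Centroid: ȳ = ΣA·y / ΣA = 1.2784 in.
Transfer each piece to the centroidal x-axis using Ī + A·d² with d = y − 1.2784:
  vertical leg: d = 0.82162 in → contributes +3.6037 in⁴
  horizontal leg (remainder): d = -1.0784 in → contributes +1.5056 in⁴
Total I = 5.1093 in⁴.
For the y-axis: x̄ = 0.97838 in.
Repeating about the centroidal y-axis gives I_y = 3.4685 in⁴.

I_x ≈ 5.11 in⁴, I_y ≈ 3.47 in⁴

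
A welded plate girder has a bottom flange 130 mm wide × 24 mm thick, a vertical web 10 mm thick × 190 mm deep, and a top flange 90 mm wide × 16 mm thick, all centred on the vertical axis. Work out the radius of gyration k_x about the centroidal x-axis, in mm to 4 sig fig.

Split into non-overlapping primitives; take the origin at the lower-left of the bounding box.
Bottom plate: 130 × 24, A = 3 120 mm², y = 12 mm, Ī = 149 760 mm⁴.
Web plate: 10 × 190, A = 1 900 mm², y = 119 mm, Ī = 5 715 833 mm⁴.
Top plate: 90 × 16, A = 1 440 mm², y = 222 mm, Ī = 30 720 mm⁴.
Centroid: ȳ = ΣA·y / ΣA = 90.2817 mm.
Transfer each piece to the centroidal x-axis using Ī + A·d² with d = y − 90.2817:
  bottom plate: d = -78.2817 mm → contributes +19 269 213 mm⁴
  web plate: d = 28.7183 mm → contributes +7 282 837 mm⁴
  top plate: d = 131.718 mm → contributes +25 014 290 mm⁴
Total I = 51 566 341 mm⁴.
Radius of gyration: k = √(I/A) = √(51 566 341 / 6 460) = 89.3443 mm.

k_x ≈ 89.34 mm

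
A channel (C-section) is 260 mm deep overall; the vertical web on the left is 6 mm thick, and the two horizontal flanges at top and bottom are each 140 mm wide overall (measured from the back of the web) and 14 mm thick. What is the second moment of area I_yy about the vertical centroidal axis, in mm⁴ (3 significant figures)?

Break the section into simple shapes (no overlaps), measuring from the bottom-left corner of the bounding box.
Web: 6 × 260, A = 1 560 mm², x = 3 mm, Ī = 4 680 mm⁴.
Top flange (beyond web): 134 × 14, A = 1 876 mm², x = 73 mm, Ī = 2 807 121 mm⁴.
Bottom flange (beyond web): 134 × 14, A = 1 876 mm², x = 73 mm, Ī = 2 807 121 mm⁴.
Centroid: x̄ = ΣA·x / ΣA = 52.443 mm.
Transfer each piece to the vertical centroidal axis using Ī + A·d² with d = x − 52.443:
  web: d = -49.443 mm → contributes +3 818 237 mm⁴
  top flange (beyond web): d = 20.557 mm → contributes +3 599 918 mm⁴
  bottom flange (beyond web): d = 20.557 mm → contributes +3 599 918 mm⁴
Total I = 11 018 073 mm⁴.

I_yy ≈ 1.10 × 10⁷ mm⁴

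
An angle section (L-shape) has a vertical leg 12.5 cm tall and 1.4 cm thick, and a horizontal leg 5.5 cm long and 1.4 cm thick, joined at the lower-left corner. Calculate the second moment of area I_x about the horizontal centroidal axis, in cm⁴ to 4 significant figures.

Treat the section as a set of non-overlapping primitives; coordinates are from the bounding-box lower-left.
Vertical leg: 1.4 × 12.5, A = 17.5 cm², y = 6.25 cm, Ī = 227.865 cm⁴.
Horizontal leg (remainder): 4.1 × 1.4, A = 5.74 cm², y = 0.7 cm, Ī = 0.937533 cm⁴.
Centroid: ȳ = ΣA·y / ΣA = 4.87922 cm.
Transfer each piece to the horizontal centroidal axis using Ī + A·d² with d = y − 4.87922:
  vertical leg: d = 1.37078 cm → contributes +260.748 cm⁴
  horizontal leg (remainder): d = -4.17922 cm → contributes +101.192 cm⁴
Total I = 361.939 cm⁴.

I_x ≈ 361.9 cm⁴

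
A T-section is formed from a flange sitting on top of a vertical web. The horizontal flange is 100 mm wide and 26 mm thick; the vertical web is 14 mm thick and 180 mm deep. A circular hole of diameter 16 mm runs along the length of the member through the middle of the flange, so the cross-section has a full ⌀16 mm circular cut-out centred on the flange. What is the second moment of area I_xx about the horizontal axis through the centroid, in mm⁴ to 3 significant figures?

I_xx ≈ 2.00 × 10⁷ mm⁴

Decompose the section into non-overlapping parts with the origin at the bottom-left of its bounding rectangle.
Flange: 100 × 26, A = 2 600 mm², y = 193 mm, Ī = 146 467 mm⁴.
Web: 14 × 180, A = 2 520 mm², y = 90 mm, Ī = 6 804 000 mm⁴.
Hole (subtracted): ⌀16, A = 201.06 mm², y = 193 mm, Ī = 3 217 mm⁴.
Centroid: ȳ = ΣA·y / ΣA = 140.23 mm.
Transfer each piece to the horizontal axis through the centroid using Ī + A·d² with d = y − 140.23:
  flange: d = 52.767 mm → contributes +7 385 927 mm⁴
  web: d = -50.233 mm → contributes +13 162 730 mm⁴
  hole: d = 52.767 mm → contributes −563 055 mm⁴
Total I = 19 985 601 mm⁴.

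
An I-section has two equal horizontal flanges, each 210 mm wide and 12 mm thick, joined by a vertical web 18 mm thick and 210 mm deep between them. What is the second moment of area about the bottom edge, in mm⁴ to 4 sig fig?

Break the section into simple shapes (no overlaps), measuring from the bottom-left corner of the bounding box.
Bottom flange: 210 × 12, A = 2 520 mm², y = 6 mm, Ī = 30 240 mm⁴.
Web: 18 × 210, A = 3 780 mm², y = 117 mm, Ī = 13 891 500 mm⁴.
Top flange: 210 × 12, A = 2 520 mm², y = 228 mm, Ī = 30 240 mm⁴.
Transfer each piece to the bottom edge using Ī + A·d² with d = y − 0:
  bottom flange: d = 6 mm → contributes +120 960 mm⁴
  web: d = 117 mm → contributes +65 635 920 mm⁴
  top flange: d = 228 mm → contributes +131 029 920 mm⁴
Total I = 196 786 800 mm⁴.

I_base ≈ 1.968 × 10⁸ mm⁴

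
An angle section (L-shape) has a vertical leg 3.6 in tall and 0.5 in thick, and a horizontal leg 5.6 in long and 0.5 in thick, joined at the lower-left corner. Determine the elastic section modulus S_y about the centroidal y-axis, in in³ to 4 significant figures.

S_y ≈ 3.731 in³

Treat the section as a set of non-overlapping primitives; coordinates are from the bounding-box lower-left.
Vertical leg: 0.5 × 3.6, A = 1.8 in², x = 0.25 in, Ī = 0.0375 in⁴.
Horizontal leg (remainder): 5.1 × 0.5, A = 2.55 in², x = 3.05 in, Ī = 5.52713 in⁴.
Centroid: x̄ = ΣA·x / ΣA = 1.89138 in.
Transfer each piece to the centroidal y-axis using Ī + A·d² with d = x − 1.89138:
  vertical leg: d = -1.64138 in → contributes +4.88693 in⁴
  horizontal leg (remainder): d = 1.15862 in → contributes +8.95025 in⁴
Total I = 13.8372 in⁴.
Extreme fibre distance c = 3.70862 in; S = I/c = 3.73108 in³.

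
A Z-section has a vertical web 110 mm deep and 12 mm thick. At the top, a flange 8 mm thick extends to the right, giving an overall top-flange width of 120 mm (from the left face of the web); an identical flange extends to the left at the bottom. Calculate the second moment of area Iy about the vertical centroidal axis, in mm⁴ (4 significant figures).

Break the section into simple shapes (no overlaps), measuring from the bottom-left corner of the bounding box.
Web: 12 × 110, A = 1 320 mm², x = 114 mm, Ī = 15 840 mm⁴.
Top flange (beyond web): 108 × 8, A = 864 mm², x = 174 mm, Ī = 839 808 mm⁴.
Bottom flange (beyond web): 108 × 8, A = 864 mm², x = 54 mm, Ī = 839 808 mm⁴.
Centroid: x̄ = ΣA·x / ΣA = 114 mm.
Transfer each piece to the vertical centroidal axis using Ī + A·d² with d = x − 114:
  web: d = 0 mm → contributes +15 840 mm⁴
  top flange (beyond web): d = 60 mm → contributes +3 950 208 mm⁴
  bottom flange (beyond web): d = -60 mm → contributes +3 950 208 mm⁴
Total I = 7 916 256 mm⁴.

Iy ≈ 7.916 × 10⁶ mm⁴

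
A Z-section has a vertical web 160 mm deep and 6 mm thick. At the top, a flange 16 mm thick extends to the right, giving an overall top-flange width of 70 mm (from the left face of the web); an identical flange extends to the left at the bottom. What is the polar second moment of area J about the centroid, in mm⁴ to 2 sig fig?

J ≈ 1.6 × 10⁷ mm⁴

Break the section into simple shapes (no overlaps), measuring from the bottom-left corner of the bounding box.
Web: 6 × 160, A = 960 mm², y = 80 mm, Ī = 2 048 000 mm⁴.
Top flange (beyond web): 64 × 16, A = 1 024 mm², y = 152 mm, Ī = 21 845 mm⁴.
Bottom flange (beyond web): 64 × 16, A = 1 024 mm², y = 8 mm, Ī = 21 845 mm⁴.
Centroid: ȳ = ΣA·y / ΣA = 80 mm.
Transfer each piece to the centroidal x-axis using Ī + A·d² with d = y − 80:
  web: d = 0 mm → contributes +2 048 000 mm⁴
  top flange (beyond web): d = 72 mm → contributes +5 330 261 mm⁴
  bottom flange (beyond web): d = -72 mm → contributes +5 330 261 mm⁴
Total I = 12 708 523 mm⁴.
For the y-axis: x̄ = 67 mm.
Repeating about the centroidal y-axis gives I_y = 3 210 731 mm⁴.
Polar second moment: J = I_x + I_y = 15 919 253 mm⁴.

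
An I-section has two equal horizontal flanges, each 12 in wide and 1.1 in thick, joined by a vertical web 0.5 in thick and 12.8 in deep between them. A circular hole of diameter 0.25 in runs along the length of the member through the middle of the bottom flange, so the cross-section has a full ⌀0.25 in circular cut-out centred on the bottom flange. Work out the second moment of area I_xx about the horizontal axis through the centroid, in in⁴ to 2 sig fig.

Treat the section as a set of non-overlapping primitives; coordinates are from the bounding-box lower-left.
Bottom flange: 12 × 1.1, A = 13.2 in², y = 0.55 in, Ī = 1.331 in⁴.
Web: 0.5 × 12.8, A = 6.4 in², y = 7.5 in, Ī = 87.38 in⁴.
Top flange: 12 × 1.1, A = 13.2 in², y = 14.45 in, Ī = 1.331 in⁴.
Hole (subtracted): ⌀0.25, A = 0.04909 in², y = 0.55 in, Ī = 0.0001917 in⁴.
Centroid: ȳ = ΣA·y / ΣA = 7.51 in.
Transfer each piece to the horizontal axis through the centroid using Ī + A·d² with d = y − 7.51:
  bottom flange: d = -6.96 in → contributes +640.8 in⁴
  web: d = -0.01042 in → contributes +87.38 in⁴
  top flange: d = 6.94 in → contributes +637 in⁴
  hole: d = -6.96 in → contributes −2.378 in⁴
Total I = 1 363 in⁴.

I_xx ≈ 1400 in⁴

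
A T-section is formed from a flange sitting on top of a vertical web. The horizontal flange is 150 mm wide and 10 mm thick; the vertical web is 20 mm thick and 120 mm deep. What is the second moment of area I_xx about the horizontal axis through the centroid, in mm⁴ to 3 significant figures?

Split into non-overlapping primitives; take the origin at the lower-left of the bounding box.
Flange: 150 × 10, A = 1 500 mm², y = 125 mm, Ī = 12 500 mm⁴.
Web: 20 × 120, A = 2 400 mm², y = 60 mm, Ī = 2 880 000 mm⁴.
Centroid: ȳ = ΣA·y / ΣA = 85 mm.
Transfer each piece to the horizontal axis through the centroid using Ī + A·d² with d = y − 85:
  flange: d = 40 mm → contributes +2 412 500 mm⁴
  web: d = -25 mm → contributes +4 380 000 mm⁴
Total I = 6 792 500 mm⁴.

I_xx ≈ 6.79 × 10⁶ mm⁴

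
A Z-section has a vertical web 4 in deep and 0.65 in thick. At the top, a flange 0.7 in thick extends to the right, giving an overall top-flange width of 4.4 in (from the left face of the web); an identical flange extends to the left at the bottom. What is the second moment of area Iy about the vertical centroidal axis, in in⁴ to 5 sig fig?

Iy ≈ 31.654 in⁴

Break the section into simple shapes (no overlaps), measuring from the bottom-left corner of the bounding box.
Web: 0.65 × 4, A = 2.6 in², x = 4.075 in, Ī = 0.09154167 in⁴.
Top flange (beyond web): 3.75 × 0.7, A = 2.625 in², x = 6.275 in, Ī = 3.076172 in⁴.
Bottom flange (beyond web): 3.75 × 0.7, A = 2.625 in², x = 1.875 in, Ī = 3.076172 in⁴.
Centroid: x̄ = ΣA·x / ΣA = 4.075 in.
Transfer each piece to the vertical centroidal axis using Ī + A·d² with d = x − 4.075:
  web: d = 0 in → contributes +0.09154167 in⁴
  top flange (beyond web): d = 2.2 in → contributes +15.78117 in⁴
  bottom flange (beyond web): d = -2.2 in → contributes +15.78117 in⁴
Total I = 31.65389 in⁴.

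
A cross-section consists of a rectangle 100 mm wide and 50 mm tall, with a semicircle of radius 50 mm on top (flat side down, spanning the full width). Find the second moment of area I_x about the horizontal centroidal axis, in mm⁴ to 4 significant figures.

I_x ≈ 6.427 × 10⁶ mm⁴

Break the section into simple shapes (no overlaps), measuring from the bottom-left corner of the bounding box.
Rectangular body: 100 × 50, A = 5 000 mm², y = 25 mm, Ī = 1 041 667 mm⁴.
Semicircular cap: semicircle r = 50, A = 3926.99 mm², y = 71.2207 mm, Ī = 685 981 mm⁴.
Centroid: ȳ = ΣA·y / ΣA = 45.3325 mm.
Transfer each piece to the horizontal centroidal axis using Ī + A·d² with d = y − 45.3325:
  rectangular body: d = -20.3325 mm → contributes +3 108 721 mm⁴
  semicircular cap: d = 25.8882 mm → contributes +3 317 836 mm⁴
Total I = 6 426 557 mm⁴.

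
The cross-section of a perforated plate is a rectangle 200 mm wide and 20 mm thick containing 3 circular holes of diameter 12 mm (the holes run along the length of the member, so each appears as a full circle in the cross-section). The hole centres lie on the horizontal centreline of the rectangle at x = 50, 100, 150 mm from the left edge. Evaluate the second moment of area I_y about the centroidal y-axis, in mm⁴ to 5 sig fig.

Treat the section as a set of non-overlapping primitives; coordinates are from the bounding-box lower-left.
Plate: 200 × 20, A = 4 000 mm², x = 100 mm, Ī = 13 333 333 mm⁴.
Hole 1 (subtracted): ⌀12, A = 113.0973 mm², x = 50 mm, Ī = 1017.876 mm⁴.
Hole 2 (subtracted): ⌀12, A = 113.0973 mm², x = 100 mm, Ī = 1017.876 mm⁴.
Hole 3 (subtracted): ⌀12, A = 113.0973 mm², x = 150 mm, Ī = 1017.876 mm⁴.
By symmetry the centroid is at mid-width, x̄ = 100 mm.
Transfer each piece to the centroidal y-axis using Ī + A·d² with d = x − 100:
  plate: d = 0 mm → contributes +13 333 333 mm⁴
  hole 1: d = -50 mm → contributes −283761.2 mm⁴
  hole 2: d = 0 mm → contributes −1017.876 mm⁴
  hole 3: d = 50 mm → contributes −283761.2 mm⁴
Total I = 12 764 793 mm⁴.

I_y ≈ 1.2765 × 10⁷ mm⁴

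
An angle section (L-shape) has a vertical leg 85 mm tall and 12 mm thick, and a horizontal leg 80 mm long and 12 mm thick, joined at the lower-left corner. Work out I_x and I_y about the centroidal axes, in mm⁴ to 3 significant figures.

Decompose the section into non-overlapping parts with the origin at the bottom-left of its bounding rectangle.
Vertical leg: 12 × 85, A = 1 020 mm², y = 42.5 mm, Ī = 614 125 mm⁴.
Horizontal leg (remainder): 68 × 12, A = 816 mm², y = 6 mm, Ī = 9 792 mm⁴.
Centroid: ȳ = ΣA·y / ΣA = 26.278 mm.
Transfer each piece to the centroidal x-axis using Ī + A·d² with d = y − 26.278:
  vertical leg: d = 16.222 mm → contributes +882 549 mm⁴
  horizontal leg (remainder): d = -20.278 mm → contributes +345 322 mm⁴
Total I = 1 227 870 mm⁴.
For the y-axis: x̄ = 23.778 mm.
Repeating about the centroidal y-axis gives I_y = 1 052 005 mm⁴.

I_x ≈ 1.23 × 10⁶ mm⁴, I_y ≈ 1.05 × 10⁶ mm⁴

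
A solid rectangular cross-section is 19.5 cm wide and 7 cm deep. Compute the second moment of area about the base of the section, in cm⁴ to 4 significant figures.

The section: 19.5 × 7, A = 136.5 cm², y = 3.5 cm, Ī = 557.375 cm⁴.
Transfer it to the bottom edge using Ī + A·d² with d = y − 0:
  the section: d = 3.5 cm → contributes +2229.5 cm⁴
Total I = 2229.5 cm⁴.

I_base ≈ 2230 cm⁴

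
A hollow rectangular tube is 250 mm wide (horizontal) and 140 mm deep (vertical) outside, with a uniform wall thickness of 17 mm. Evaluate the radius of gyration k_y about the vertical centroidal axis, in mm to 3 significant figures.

k_y ≈ 87.8 mm

Treat the section as a set of non-overlapping primitives; coordinates are from the bounding-box lower-left.
Outer rectangle: 250 × 140, A = 35 000 mm², x = 125 mm, Ī = 182 291 667 mm⁴.
Inner void (subtracted): 216 × 106, A = 22 896 mm², x = 125 mm, Ī = 89 019 648 mm⁴.
By symmetry the centroid is at mid-width, x̄ = 125 mm.
All pieces are centred on the vertical centroidal axis, so I = ΣĪ (holes subtracted) = 93 272 019 mm⁴.
Radius of gyration: k = √(I/A) = √(93 272 019 / 12 104) = 87.783 mm.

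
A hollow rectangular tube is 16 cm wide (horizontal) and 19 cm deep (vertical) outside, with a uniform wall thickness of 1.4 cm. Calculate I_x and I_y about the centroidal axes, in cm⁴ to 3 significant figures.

I_x ≈ 4470 cm⁴, I_y ≈ 3380 cm⁴

Treat the section as a set of non-overlapping primitives; coordinates are from the bounding-box lower-left.
Outer rectangle: 16 × 19, A = 304 cm², y = 9.5 cm, Ī = 9145.3 cm⁴.
Inner void (subtracted): 13.2 × 16.2, A = 213.84 cm², y = 9.5 cm, Ī = 4676.7 cm⁴.
By symmetry the centroid is at mid-height, ȳ = 9.5 cm.
All pieces are centred on the centroidal x-axis, so I = ΣĪ (holes subtracted) = 4468.7 cm⁴.
Repeating about the centroidal y-axis gives I_y = 3380.4 cm⁴.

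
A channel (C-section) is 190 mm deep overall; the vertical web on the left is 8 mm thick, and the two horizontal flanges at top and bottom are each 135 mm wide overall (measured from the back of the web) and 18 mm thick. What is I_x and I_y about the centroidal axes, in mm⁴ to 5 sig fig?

Treat the section as a set of non-overlapping primitives; coordinates are from the bounding-box lower-left.
Web: 8 × 190, A = 1 520 mm², y = 95 mm, Ī = 4 572 667 mm⁴.
Top flange (beyond web): 127 × 18, A = 2 286 mm², y = 181 mm, Ī = 61 722 mm⁴.
Bottom flange (beyond web): 127 × 18, A = 2 286 mm², y = 9 mm, Ī = 61 722 mm⁴.
By symmetry the centroid is at mid-height, ȳ = 95 mm.
Transfer each piece to the centroidal x-axis using Ī + A·d² with d = y − 95:
  web: d = 0 mm → contributes +4 572 667 mm⁴
  top flange (beyond web): d = 86 mm → contributes +16 968 978 mm⁴
  bottom flange (beyond web): d = -86 mm → contributes +16 968 978 mm⁴
Total I = 38 510 623 mm⁴.
For the y-axis: x̄ = 54.65824 mm.
Repeating about the centroidal y-axis gives I_y = 11 350 791 mm⁴.

I_x ≈ 3.8511 × 10⁷ mm⁴, I_y ≈ 1.1351 × 10⁷ mm⁴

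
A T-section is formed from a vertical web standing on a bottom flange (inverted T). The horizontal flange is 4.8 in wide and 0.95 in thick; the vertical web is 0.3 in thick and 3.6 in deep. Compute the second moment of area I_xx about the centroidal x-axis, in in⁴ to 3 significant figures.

Split into non-overlapping primitives; take the origin at the lower-left of the bounding box.
Flange: 4.8 × 0.95, A = 4.56 in², y = 0.475 in, Ī = 0.34295 in⁴.
Web: 0.3 × 3.6, A = 1.08 in², y = 2.75 in, Ī = 1.1664 in⁴.
Centroid: ȳ = ΣA·y / ΣA = 0.91064 in.
Transfer each piece to the centroidal x-axis using Ī + A·d² with d = y − 0.91064:
  flange: d = -0.43564 in → contributes +1.2084 in⁴
  web: d = 1.8394 in → contributes +4.8203 in⁴
Total I = 6.0287 in⁴.

I_xx ≈ 6.03 in⁴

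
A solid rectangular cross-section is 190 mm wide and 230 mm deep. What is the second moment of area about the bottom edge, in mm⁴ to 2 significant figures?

The section: 190 × 230, A = 43 700 mm², y = 115 mm, Ī = 192 644 167 mm⁴.
Transfer it to a horizontal axis along the bottom face using Ī + A·d² with d = y − 0:
  the section: d = 115 mm → contributes +770 576 667 mm⁴
Total I = 770 576 667 mm⁴.

I_base ≈ 7.7 × 10⁸ mm⁴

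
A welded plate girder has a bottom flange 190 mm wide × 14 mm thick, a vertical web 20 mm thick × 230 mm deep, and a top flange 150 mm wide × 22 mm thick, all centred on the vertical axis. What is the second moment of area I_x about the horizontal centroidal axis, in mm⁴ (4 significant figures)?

Break the section into simple shapes (no overlaps), measuring from the bottom-left corner of the bounding box.
Bottom plate: 190 × 14, A = 2 660 mm², y = 7 mm, Ī = 43446.7 mm⁴.
Web plate: 20 × 230, A = 4 600 mm², y = 129 mm, Ī = 20 278 333 mm⁴.
Top plate: 150 × 22, A = 3 300 mm², y = 255 mm, Ī = 133 100 mm⁴.
Centroid: ȳ = ΣA·y / ΣA = 137.644 mm.
Transfer each piece to the horizontal centroidal axis using Ī + A·d² with d = y − 137.644:
  bottom plate: d = -130.644 mm → contributes +45 443 898 mm⁴
  web plate: d = -8.64394 mm → contributes +20 622 035 mm⁴
  top plate: d = 117.356 mm → contributes +45 582 168 mm⁴
Total I = 111 648 101 mm⁴.

I_x ≈ 1.116 × 10⁸ mm⁴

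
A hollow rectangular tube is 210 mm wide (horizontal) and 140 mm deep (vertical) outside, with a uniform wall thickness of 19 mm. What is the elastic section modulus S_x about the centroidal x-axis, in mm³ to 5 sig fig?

Split into non-overlapping primitives; take the origin at the lower-left of the bounding box.
Outer rectangle: 210 × 140, A = 29 400 mm², y = 70 mm, Ī = 48 020 000 mm⁴.
Inner void (subtracted): 172 × 102, A = 17 544 mm², y = 70 mm, Ī = 15 210 648 mm⁴.
By symmetry the centroid is at mid-height, ȳ = 70 mm.
All pieces are centred on the centroidal x-axis, so I = ΣĪ (holes subtracted) = 32 809 352 mm⁴.
Extreme fibre distance c = 70 mm; S = I/c = 468 705 mm³.

S_x ≈ 4.6871 × 10⁵ mm³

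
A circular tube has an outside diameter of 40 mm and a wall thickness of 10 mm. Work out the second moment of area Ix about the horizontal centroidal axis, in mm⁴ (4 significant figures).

Treat the section as a set of non-overlapping primitives; coordinates are from the bounding-box lower-left.
Outer circle: ⌀40, A = 1256.64 mm², y = 20 mm, Ī = 125 664 mm⁴.
Bore (subtracted): ⌀20, A = 314.159 mm², y = 20 mm, Ī = 7853.98 mm⁴.
By symmetry the centroid is at mid-height, ȳ = 20 mm.
All pieces are centred on the horizontal centroidal axis, so I = ΣĪ (holes subtracted) = 117 810 mm⁴.

Ix ≈ 1.178 × 10⁵ mm⁴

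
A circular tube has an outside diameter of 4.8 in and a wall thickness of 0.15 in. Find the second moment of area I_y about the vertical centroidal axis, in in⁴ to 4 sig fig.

I_y ≈ 5.929 in⁴

Split into non-overlapping primitives; take the origin at the lower-left of the bounding box.
Outer circle: ⌀4.8, A = 18.0956 in², x = 2.4 in, Ī = 26.0576 in⁴.
Bore (subtracted): ⌀4.5, A = 15.9043 in², x = 2.4 in, Ī = 20.1289 in⁴.
By symmetry the centroid is at mid-width, x̄ = 2.4 in.
All pieces are centred on the vertical centroidal axis, so I = ΣĪ (holes subtracted) = 5.92873 in⁴.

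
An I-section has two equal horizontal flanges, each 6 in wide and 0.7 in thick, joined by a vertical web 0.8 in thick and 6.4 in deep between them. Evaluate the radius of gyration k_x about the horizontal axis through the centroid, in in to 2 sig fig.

k_x ≈ 3.0 in

Split into non-overlapping primitives; take the origin at the lower-left of the bounding box.
Bottom flange: 6 × 0.7, A = 4.2 in², y = 0.35 in, Ī = 0.1715 in⁴.
Web: 0.8 × 6.4, A = 5.12 in², y = 3.9 in, Ī = 17.48 in⁴.
Top flange: 6 × 0.7, A = 4.2 in², y = 7.45 in, Ī = 0.1715 in⁴.
By symmetry the centroid is at mid-height, ȳ = 3.9 in.
Transfer each piece to the horizontal axis through the centroid using Ī + A·d² with d = y − 3.9:
  bottom flange: d = -3.55 in → contributes +53.1 in⁴
  web: d = 0 in → contributes +17.48 in⁴
  top flange: d = 3.55 in → contributes +53.1 in⁴
Total I = 123.7 in⁴.
Radius of gyration: k = √(I/A) = √(123.7 / 13.52) = 3.025 in.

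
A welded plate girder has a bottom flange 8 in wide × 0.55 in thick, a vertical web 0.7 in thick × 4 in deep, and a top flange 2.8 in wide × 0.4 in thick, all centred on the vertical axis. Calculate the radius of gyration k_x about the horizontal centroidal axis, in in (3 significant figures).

k_x ≈ 1.74 in

Break the section into simple shapes (no overlaps), measuring from the bottom-left corner of the bounding box.
Bottom plate: 8 × 0.55, A = 4.4 in², y = 0.275 in, Ī = 0.11092 in⁴.
Web plate: 0.7 × 4, A = 2.8 in², y = 2.55 in, Ī = 3.7333 in⁴.
Top plate: 2.8 × 0.4, A = 1.12 in², y = 4.75 in, Ī = 0.014933 in⁴.
Centroid: ȳ = ΣA·y / ΣA = 1.643 in.
Transfer each piece to the horizontal centroidal axis using Ī + A·d² with d = y − 1.643:
  bottom plate: d = -1.368 in → contributes +8.3455 in⁴
  web plate: d = 0.90697 in → contributes +6.0366 in⁴
  top plate: d = 3.107 in → contributes +10.827 in⁴
Total I = 25.209 in⁴.
Radius of gyration: k = √(I/A) = √(25.209 / 8.32) = 1.7407 in.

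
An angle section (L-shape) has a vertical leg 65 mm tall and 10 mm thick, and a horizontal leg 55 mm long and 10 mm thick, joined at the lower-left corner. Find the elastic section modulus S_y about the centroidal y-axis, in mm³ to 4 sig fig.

Treat the section as a set of non-overlapping primitives; coordinates are from the bounding-box lower-left.
Vertical leg: 10 × 65, A = 650 mm², x = 5 mm, Ī = 5416.67 mm⁴.
Horizontal leg (remainder): 45 × 10, A = 450 mm², x = 32.5 mm, Ī = 75937.5 mm⁴.
Centroid: x̄ = ΣA·x / ΣA = 16.25 mm.
Transfer each piece to the centroidal y-axis using Ī + A·d² with d = x − 16.25:
  vertical leg: d = -11.25 mm → contributes +87682.3 mm⁴
  horizontal leg (remainder): d = 16.25 mm → contributes +194 766 mm⁴
Total I = 282 448 mm⁴.
Extreme fibre distance c = 38.75 mm; S = I/c = 7288.98 mm³.

S_y ≈ 7289 mm³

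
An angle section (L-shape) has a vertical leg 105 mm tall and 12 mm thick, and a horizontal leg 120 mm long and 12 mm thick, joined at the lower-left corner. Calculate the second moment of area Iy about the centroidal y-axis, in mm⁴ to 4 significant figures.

Iy ≈ 3.575 × 10⁶ mm⁴

Decompose the section into non-overlapping parts with the origin at the bottom-left of its bounding rectangle.
Vertical leg: 12 × 105, A = 1 260 mm², x = 6 mm, Ī = 15 120 mm⁴.
Horizontal leg (remainder): 108 × 12, A = 1 296 mm², x = 66 mm, Ī = 1 259 712 mm⁴.
Centroid: x̄ = ΣA·x / ΣA = 36.4225 mm.
Transfer each piece to the centroidal y-axis using Ī + A·d² with d = x − 36.4225:
  vertical leg: d = -30.4225 mm → contributes +1 181 289 mm⁴
  horizontal leg (remainder): d = 29.5775 mm → contributes +2 393 487 mm⁴
Total I = 3 574 776 mm⁴.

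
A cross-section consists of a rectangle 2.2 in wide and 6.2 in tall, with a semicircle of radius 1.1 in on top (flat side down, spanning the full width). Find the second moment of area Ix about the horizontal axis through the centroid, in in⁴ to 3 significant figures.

Ix ≈ 65.1 in⁴

Decompose the section into non-overlapping parts with the origin at the bottom-left of its bounding rectangle.
Rectangular body: 2.2 × 6.2, A = 13.64 in², y = 3.1 in, Ī = 43.693 in⁴.
Semicircular cap: semicircle r = 1.1, A = 1.9007 in², y = 6.6669 in, Ī = 0.1607 in⁴.
Centroid: ȳ = ΣA·y / ΣA = 3.5362 in.
Transfer each piece to the horizontal axis through the centroid using Ī + A·d² with d = y − 3.5362:
  rectangular body: d = -0.43624 in → contributes +46.289 in⁴
  semicircular cap: d = 3.1306 in → contributes +18.789 in⁴
Total I = 65.078 in⁴.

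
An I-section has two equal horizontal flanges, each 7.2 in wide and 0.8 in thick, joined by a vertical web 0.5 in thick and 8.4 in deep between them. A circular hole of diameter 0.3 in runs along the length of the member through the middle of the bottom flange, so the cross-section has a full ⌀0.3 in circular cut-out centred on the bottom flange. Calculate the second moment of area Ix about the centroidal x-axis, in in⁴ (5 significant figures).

Treat the section as a set of non-overlapping primitives; coordinates are from the bounding-box lower-left.
Bottom flange: 7.2 × 0.8, A = 5.76 in², y = 0.4 in, Ī = 0.3072 in⁴.
Web: 0.5 × 8.4, A = 4.2 in², y = 5 in, Ī = 24.696 in⁴.
Top flange: 7.2 × 0.8, A = 5.76 in², y = 9.6 in, Ī = 0.3072 in⁴.
Hole (subtracted): ⌀0.3, A = 0.07068583 in², y = 0.4 in, Ī = 0.0003976078 in⁴.
Centroid: ȳ = ΣA·y / ΣA = 5.020778 in.
Transfer each piece to the centroidal x-axis using Ī + A·d² with d = y − 5.020778:
  bottom flange: d = -4.620778 in → contributes +123.2923 in⁴
  web: d = -0.02077758 in → contributes +24.69781 in⁴
  top flange: d = 4.579222 in → contributes +121.0902 in⁴
  hole: d = -4.620778 in → contributes −1.509652 in⁴
Total I = 267.5707 in⁴.

Ix ≈ 267.57 in⁴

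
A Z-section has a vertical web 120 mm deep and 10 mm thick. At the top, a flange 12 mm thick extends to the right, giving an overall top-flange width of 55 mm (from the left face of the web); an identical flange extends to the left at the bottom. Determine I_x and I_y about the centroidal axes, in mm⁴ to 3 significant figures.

I_x ≈ 4.60 × 10⁶ mm⁴, I_y ≈ 1.01 × 10⁶ mm⁴

Decompose the section into non-overlapping parts with the origin at the bottom-left of its bounding rectangle.
Web: 10 × 120, A = 1 200 mm², y = 60 mm, Ī = 1 440 000 mm⁴.
Top flange (beyond web): 45 × 12, A = 540 mm², y = 114 mm, Ī = 6 480 mm⁴.
Bottom flange (beyond web): 45 × 12, A = 540 mm², y = 6 mm, Ī = 6 480 mm⁴.
Centroid: ȳ = ΣA·y / ΣA = 60 mm.
Transfer each piece to the centroidal x-axis using Ī + A·d² with d = y − 60:
  web: d = 0 mm → contributes +1 440 000 mm⁴
  top flange (beyond web): d = 54 mm → contributes +1 581 120 mm⁴
  bottom flange (beyond web): d = -54 mm → contributes +1 581 120 mm⁴
Total I = 4 602 240 mm⁴.
For the y-axis: x̄ = 50 mm.
Repeating about the centroidal y-axis gives I_y = 1 009 000 mm⁴.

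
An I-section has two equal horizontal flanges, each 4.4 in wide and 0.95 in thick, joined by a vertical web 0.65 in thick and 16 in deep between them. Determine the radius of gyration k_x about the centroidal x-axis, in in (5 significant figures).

Treat the section as a set of non-overlapping primitives; coordinates are from the bounding-box lower-left.
Bottom flange: 4.4 × 0.95, A = 4.18 in², y = 0.475 in, Ī = 0.3143708 in⁴.
Web: 0.65 × 16, A = 10.4 in², y = 8.95 in, Ī = 221.8667 in⁴.
Top flange: 4.4 × 0.95, A = 4.18 in², y = 17.425 in, Ī = 0.3143708 in⁴.
By symmetry the centroid is at mid-height, ȳ = 8.95 in.
Transfer each piece to the centroidal x-axis using Ī + A·d² with d = y − 8.95:
  bottom flange: d = -8.475 in → contributes +300.5455 in⁴
  web: d = 0 in → contributes +221.8667 in⁴
  top flange: d = 8.475 in → contributes +300.5455 in⁴
Total I = 822.9576 in⁴.
Radius of gyration: k = √(I/A) = √(822.9576 / 18.76) = 6.623268 in.

k_x ≈ 6.6233 in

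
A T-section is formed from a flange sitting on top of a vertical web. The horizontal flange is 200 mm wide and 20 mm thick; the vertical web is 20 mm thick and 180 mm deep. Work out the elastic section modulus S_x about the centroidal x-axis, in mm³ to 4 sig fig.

S_x ≈ 2.019 × 10⁵ mm³

Treat the section as a set of non-overlapping primitives; coordinates are from the bounding-box lower-left.
Flange: 200 × 20, A = 4 000 mm², y = 190 mm, Ī = 133 333 mm⁴.
Web: 20 × 180, A = 3 600 mm², y = 90 mm, Ī = 9 720 000 mm⁴.
Centroid: ȳ = ΣA·y / ΣA = 142.632 mm.
Transfer each piece to the centroidal x-axis using Ī + A·d² with d = y − 142.632:
  flange: d = 47.3684 mm → contributes +9 108 403 mm⁴
  web: d = -52.6316 mm → contributes +19 692 299 mm⁴
Total I = 28 800 702 mm⁴.
Extreme fibre distance c = 142.632 mm; S = I/c = 201 924 mm³.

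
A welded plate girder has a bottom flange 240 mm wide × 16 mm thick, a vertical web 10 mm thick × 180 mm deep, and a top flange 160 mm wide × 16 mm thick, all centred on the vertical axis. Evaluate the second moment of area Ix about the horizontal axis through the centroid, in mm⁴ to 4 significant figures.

Decompose the section into non-overlapping parts with the origin at the bottom-left of its bounding rectangle.
Bottom plate: 240 × 16, A = 3 840 mm², y = 8 mm, Ī = 81 920 mm⁴.
Web plate: 10 × 180, A = 1 800 mm², y = 106 mm, Ī = 4 860 000 mm⁴.
Top plate: 160 × 16, A = 2 560 mm², y = 204 mm, Ī = 54613.3 mm⁴.
Centroid: ȳ = ΣA·y / ΣA = 90.7024 mm.
Transfer each piece to the horizontal axis through the centroid using Ī + A·d² with d = y − 90.7024:
  bottom plate: d = -82.7024 mm → contributes +26 346 343 mm⁴
  web plate: d = 15.2976 mm → contributes +5 281 228 mm⁴
  top plate: d = 113.298 mm → contributes +32 915 637 mm⁴
Total I = 64 543 207 mm⁴.

Ix ≈ 6.454 × 10⁷ mm⁴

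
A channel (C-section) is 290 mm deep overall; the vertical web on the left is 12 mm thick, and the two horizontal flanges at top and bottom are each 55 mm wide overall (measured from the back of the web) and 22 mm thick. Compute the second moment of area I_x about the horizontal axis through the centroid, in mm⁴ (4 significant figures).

I_x ≈ 5.844 × 10⁷ mm⁴

Break the section into simple shapes (no overlaps), measuring from the bottom-left corner of the bounding box.
Web: 12 × 290, A = 3 480 mm², y = 145 mm, Ī = 24 389 000 mm⁴.
Top flange (beyond web): 43 × 22, A = 946 mm², y = 279 mm, Ī = 38155.3 mm⁴.
Bottom flange (beyond web): 43 × 22, A = 946 mm², y = 11 mm, Ī = 38155.3 mm⁴.
By symmetry the centroid is at mid-height, ȳ = 145 mm.
Transfer each piece to the horizontal axis through the centroid using Ī + A·d² with d = y − 145:
  web: d = 0 mm → contributes +24 389 000 mm⁴
  top flange (beyond web): d = 134 mm → contributes +17 024 531 mm⁴
  bottom flange (beyond web): d = -134 mm → contributes +17 024 531 mm⁴
Total I = 58 438 063 mm⁴.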